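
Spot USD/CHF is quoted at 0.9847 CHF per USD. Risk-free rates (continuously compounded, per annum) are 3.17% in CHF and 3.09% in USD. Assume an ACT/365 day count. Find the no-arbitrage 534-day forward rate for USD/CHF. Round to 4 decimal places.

F = S·e^((r_CHF − r_USD)T) = 0.9847 · e^((0.0317 − 0.0309) × 534/365)
= 0.9847 · e^0.001170 = 0.9847 × 1.001171
F = 0.9859 CHF per USD

0.9859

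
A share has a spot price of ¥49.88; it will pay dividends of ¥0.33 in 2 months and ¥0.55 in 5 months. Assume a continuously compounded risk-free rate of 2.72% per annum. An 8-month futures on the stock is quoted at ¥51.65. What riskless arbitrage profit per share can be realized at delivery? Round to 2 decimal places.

¥1.75 per share

PV(dividends) I = 0.33·e^(−0.0272·2/12) + 0.55·e^(−0.0272·5/12) = 0.8723
Fair futures F* = (S − I)·e^(rT) = (49.88 − 0.8723)·e^0.018133 = 49.0077 × 1.018298 = 49.9044
Market ¥51.65 > fair 49.9044: forward overpriced → cash-and-carry (borrow at r, buy the stock and collect the dividends, short the forward).
Profit at T = |F_mkt − F*| = |51.65 − 49.9044| = ¥1.75 per share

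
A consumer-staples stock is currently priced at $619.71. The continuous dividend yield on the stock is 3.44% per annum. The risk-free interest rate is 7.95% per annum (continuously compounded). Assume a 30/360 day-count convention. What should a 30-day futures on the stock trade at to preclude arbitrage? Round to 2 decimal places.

$622.04

F = S·e^((r − q)T) = 619.71 · e^((0.0795 − 0.0344) × 30/360)
= 619.71 · e^0.003758 = 619.71 × 1.003765
F = $622.04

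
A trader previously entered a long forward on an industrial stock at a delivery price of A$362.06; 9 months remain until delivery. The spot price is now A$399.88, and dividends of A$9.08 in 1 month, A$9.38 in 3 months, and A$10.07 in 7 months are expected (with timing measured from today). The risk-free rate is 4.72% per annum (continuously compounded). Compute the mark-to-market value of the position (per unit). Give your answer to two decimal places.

PV(remaining dividends) I = 9.08·e^(−0.0472·1/12) + 9.38·e^(−0.0472·3/12) + 10.07·e^(−0.0472·7/12) = 28.1108
Current forward F = (S − I)·e^(rT) = (399.88 − 28.1108)·e^(0.0472·9/12) = 371.7692 × 1.036034 = 385.1655
Value (long) = (F − K)·e^(−rT) = (385.1655 − 362.06) × 0.965219 = 22.3019
Value = A$22.30

A$22.30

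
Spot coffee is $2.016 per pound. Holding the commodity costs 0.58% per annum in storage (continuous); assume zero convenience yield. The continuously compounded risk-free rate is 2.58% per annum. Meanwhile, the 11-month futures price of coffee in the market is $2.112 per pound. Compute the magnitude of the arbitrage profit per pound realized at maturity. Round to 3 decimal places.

Fair futures: F* = S·e^(carry·T), with carry = (r + u) = 0.0258 + 0.0058 = 0.0316
F* = 2.016 · e^(0.0316 × 11/12) = 2.016 · e^0.028967 = 2.016 × 1.029391 = $2.0753
Market $2.112 > fair $2.0753: forward overpriced → cash-and-carry (buy spot, short the forward).
At maturity, profit = |F_mkt − F*| = |2.112 − 2.0753| = $0.037 per pound

$0.037 per pound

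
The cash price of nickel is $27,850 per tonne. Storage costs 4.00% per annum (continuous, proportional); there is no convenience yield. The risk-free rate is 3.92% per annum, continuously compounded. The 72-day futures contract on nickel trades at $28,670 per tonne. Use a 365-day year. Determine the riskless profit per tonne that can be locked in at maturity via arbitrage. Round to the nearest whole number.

$381 per tonne

Fair futures: F* = S·e^(carry·T), with carry = (r + u) = 0.0392 + 0.0400 = 0.0792
F* = 27850 · e^(0.0792 × 72/365) = 27850 · e^0.015623 = 27850 × 1.015746 = $28288.5261
Market $28670 > fair $28288.5261: forward overpriced → cash-and-carry (buy spot, short the forward).
At maturity, profit = |F_mkt − F*| = |28670 − 28288.5261| = $381 per tonne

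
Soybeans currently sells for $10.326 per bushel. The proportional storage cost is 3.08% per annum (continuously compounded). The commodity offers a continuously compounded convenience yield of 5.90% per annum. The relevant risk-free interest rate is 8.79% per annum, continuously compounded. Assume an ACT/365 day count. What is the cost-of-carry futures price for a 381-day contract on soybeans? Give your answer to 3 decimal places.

$10.990 per bushel

Net carry = r + u − y = 0.0879 + 0.0308 − 0.0590 = 0.0597
F = S·e^((r+u−y)T) = 10.326 · e^(0.0597 × 381/365) = 10.326 · e^0.062317
= 10.326 × 1.064300 = $10.990 per bushel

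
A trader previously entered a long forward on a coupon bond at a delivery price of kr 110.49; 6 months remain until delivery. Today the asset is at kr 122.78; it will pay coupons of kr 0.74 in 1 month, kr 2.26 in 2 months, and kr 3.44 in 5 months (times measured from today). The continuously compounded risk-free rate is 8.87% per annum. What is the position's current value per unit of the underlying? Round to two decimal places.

kr 10.81

PV(remaining coupons) I = 0.74·e^(−0.0887·1/12) + 2.26·e^(−0.0887·2/12) + 3.44·e^(−0.0887·5/12) = 6.2766
Current forward F = (S − I)·e^(rT) = (122.78 − 6.2766)·e^(0.0887·6/12) = 116.5034 × 1.045348 = 121.7866
Value (long) = (F − K)·e^(−rT) = (121.7866 − 110.49) × 0.956619 = 10.8065
Value = kr 10.81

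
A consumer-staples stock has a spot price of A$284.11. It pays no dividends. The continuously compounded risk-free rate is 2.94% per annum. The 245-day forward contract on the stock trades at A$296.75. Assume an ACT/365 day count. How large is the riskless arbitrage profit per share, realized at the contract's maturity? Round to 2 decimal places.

Fair forward: F* = S·e^(carry·T), with carry = r = 0.0294
F* = 284.11 · e^(0.0294 × 245/365) = 284.11 · e^0.019734 = 284.11 × 1.019930 = A$289.7723
Market A$296.75 > fair A$289.7723: forward overpriced → cash-and-carry (buy spot, short the forward).
At maturity, profit = |F_mkt − F*| = |296.75 − 289.7723| = A$6.98 per share

A$6.98 per share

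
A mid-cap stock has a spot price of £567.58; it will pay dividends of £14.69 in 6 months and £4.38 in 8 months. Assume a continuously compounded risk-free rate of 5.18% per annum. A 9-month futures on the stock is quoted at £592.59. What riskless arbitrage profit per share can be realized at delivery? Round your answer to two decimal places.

PV(dividends) I = 14.69·e^(−0.0518·6/12) + 4.38·e^(−0.0518·8/12) = 18.5457
Fair futures F* = (S − I)·e^(rT) = (567.58 − 18.5457)·e^0.038850 = 549.0343 × 1.039615 = 570.7843
Market £592.59 > fair 570.7843: forward overpriced → cash-and-carry (borrow at r, buy the stock and collect the dividends, short the forward).
Profit at T = |F_mkt − F*| = |592.59 − 570.7843| = £21.81 per share

£21.81 per share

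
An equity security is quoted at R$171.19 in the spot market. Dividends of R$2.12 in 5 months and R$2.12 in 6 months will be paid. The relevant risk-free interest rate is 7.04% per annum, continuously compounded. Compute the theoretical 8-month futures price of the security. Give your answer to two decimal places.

PV(dividends) I = 2.12·e^(−0.0704·5/12) + 2.12·e^(−0.0704·6/12)
I = 2.0587 + 2.0467 = 4.1054
F = (S − I)·e^(rT) = (171.19 − 4.1054) · e^(0.0704·8/12)
= 167.0846 · e^0.046933 = 167.0846 × 1.048052 = R$175.11

R$175.11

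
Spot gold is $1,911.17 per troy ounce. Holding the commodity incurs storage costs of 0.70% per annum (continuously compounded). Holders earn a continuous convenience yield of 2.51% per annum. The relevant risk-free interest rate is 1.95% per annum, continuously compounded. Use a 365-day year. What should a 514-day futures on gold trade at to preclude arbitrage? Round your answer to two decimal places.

$1,914.94 per troy ounce

Net carry = r + u − y = 0.0195 + 0.0070 − 0.0251 = 0.0014
F = S·e^((r+u−y)T) = 1911.17 · e^(0.0014 × 514/365) = 1911.17 · e^0.00197151
= 1911.17 × 1.00197345 = $1,914.94 per troy ounce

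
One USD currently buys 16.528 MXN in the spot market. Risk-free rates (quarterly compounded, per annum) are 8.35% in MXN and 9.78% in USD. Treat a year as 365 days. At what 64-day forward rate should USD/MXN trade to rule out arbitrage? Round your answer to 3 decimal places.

By covered interest parity, F = S · (1+r_MXN/4)^(4T) / (1+r_USD/4)^(4T)
= 16.528 × 1.014596 / 1.017087 = 16.528 × 0.997551
F = 16.488 MXN per USD

16.488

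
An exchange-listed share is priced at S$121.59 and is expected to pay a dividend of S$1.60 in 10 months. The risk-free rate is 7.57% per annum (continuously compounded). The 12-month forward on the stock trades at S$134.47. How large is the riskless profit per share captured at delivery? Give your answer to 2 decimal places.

S$4.94 per share

PV(dividends) I = 1.60·e^(−0.0757·10/12) = 1.5022
Fair forward F* = (S − I)·e^(rT) = (121.59 − 1.5022)·e^0.075700 = 120.0878 × 1.078639 = 129.5314
Market S$134.47 > fair 129.5314: forward overpriced → cash-and-carry (borrow at r, buy the stock and collect the dividends, short the forward).
Profit at T = |F_mkt − F*| = |134.47 − 129.5314| = S$4.94 per share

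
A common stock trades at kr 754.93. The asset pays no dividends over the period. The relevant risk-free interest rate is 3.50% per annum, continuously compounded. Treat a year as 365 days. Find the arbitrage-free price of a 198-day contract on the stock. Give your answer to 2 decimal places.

kr 769.40

F = S·e^(rT) = 754.93 · e^(0.0350 × 198/365)
= 754.93 · e^0.018986 = 754.93 × 1.019167
F = kr 769.40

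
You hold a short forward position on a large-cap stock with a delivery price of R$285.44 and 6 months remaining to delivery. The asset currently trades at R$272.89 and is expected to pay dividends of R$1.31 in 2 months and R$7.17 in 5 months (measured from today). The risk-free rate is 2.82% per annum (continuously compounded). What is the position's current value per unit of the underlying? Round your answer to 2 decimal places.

PV(remaining dividends) I = 1.31·e^(−0.0282·2/12) + 7.17·e^(−0.0282·5/12) = 8.3901
Current forward F = (S − I)·e^(rT) = (272.89 − 8.3901)·e^(0.0282·6/12) = 264.4999 × 1.014200 = 268.2558
Value (long) = (F − K)·e^(−rT) = (268.2558 − 285.44) × 0.985999 = -16.9436
Short position value = −(long value) = R$16.94

R$16.94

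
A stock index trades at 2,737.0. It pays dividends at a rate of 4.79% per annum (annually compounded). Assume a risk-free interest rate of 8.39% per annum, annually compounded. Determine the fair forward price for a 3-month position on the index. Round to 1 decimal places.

2,760.2

F = S · (1+r)^T / (1+q)^T
= 2737.0 × 1.020346 / 1.011766 = 2737.0 × 1.008480
F = 2,760.2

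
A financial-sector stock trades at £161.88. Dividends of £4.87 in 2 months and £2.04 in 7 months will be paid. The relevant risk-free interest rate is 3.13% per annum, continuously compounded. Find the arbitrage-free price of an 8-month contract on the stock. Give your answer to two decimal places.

£158.30

PV(dividends) I = 4.87·e^(−0.0313·2/12) + 2.04·e^(−0.0313·7/12)
I = 4.8447 + 2.0031 = 6.8478
F = (S − I)·e^(rT) = (161.88 − 6.8478) · e^(0.0313·8/12)
= 155.0322 · e^0.020867 = 155.0322 × 1.021086 = £158.30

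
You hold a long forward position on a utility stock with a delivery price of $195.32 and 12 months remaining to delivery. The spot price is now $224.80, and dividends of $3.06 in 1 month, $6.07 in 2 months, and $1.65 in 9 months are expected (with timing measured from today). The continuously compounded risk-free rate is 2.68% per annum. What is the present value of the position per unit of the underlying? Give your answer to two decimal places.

$23.93

PV(remaining dividends) I = 3.06·e^(−0.0268·1/12) + 6.07·e^(−0.0268·2/12) + 1.65·e^(−0.0268·9/12) = 10.7133
Current forward F = (S − I)·e^(rT) = (224.80 − 10.7133)·e^(0.0268·12/12) = 214.0867 × 1.027162 = 219.9017
Value (long) = (F − K)·e^(−rT) = (219.9017 − 195.32) × 0.973556 = 23.9317
Value = $23.93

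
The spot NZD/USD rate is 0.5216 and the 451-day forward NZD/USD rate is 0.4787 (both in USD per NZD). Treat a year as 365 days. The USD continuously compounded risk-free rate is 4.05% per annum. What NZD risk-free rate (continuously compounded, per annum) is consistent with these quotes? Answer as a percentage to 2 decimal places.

11.00%

F = S·e^((r_USD − r_NZD)T) ⇒ r_NZD = r_USD − ln(F/S)/T
ln(0.4787/0.5216) = -0.085827; /(451/365) = -0.069461
r_NZD = 0.0405 + 0.069461 = 0.109961
r_NZD = 11.00%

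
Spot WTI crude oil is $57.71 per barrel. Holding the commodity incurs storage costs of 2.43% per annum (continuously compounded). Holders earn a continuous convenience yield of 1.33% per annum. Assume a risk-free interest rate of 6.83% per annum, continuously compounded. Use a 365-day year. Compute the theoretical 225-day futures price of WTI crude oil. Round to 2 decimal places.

$60.60 per barrel

Net carry = r + u − y = 0.0683 + 0.0243 − 0.0133 = 0.0793
F = S·e^((r+u−y)T) = 57.71 · e^(0.0793 × 225/365) = 57.71 · e^0.048884
= 57.71 × 1.050099 = $60.60 per barrel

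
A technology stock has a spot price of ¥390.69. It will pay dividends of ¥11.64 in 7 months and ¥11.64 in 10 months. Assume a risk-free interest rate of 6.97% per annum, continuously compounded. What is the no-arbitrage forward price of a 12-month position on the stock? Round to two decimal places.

PV(dividends) I = 11.64·e^(−0.0697·7/12) + 11.64·e^(−0.0697·10/12)
I = 11.1762 + 10.9832 = 22.1594
F = (S − I)·e^(rT) = (390.69 − 22.1594) · e^(0.0697·12/12)
= 368.5306 · e^0.069700 = 368.5306 × 1.072186 = ¥395.13

¥395.13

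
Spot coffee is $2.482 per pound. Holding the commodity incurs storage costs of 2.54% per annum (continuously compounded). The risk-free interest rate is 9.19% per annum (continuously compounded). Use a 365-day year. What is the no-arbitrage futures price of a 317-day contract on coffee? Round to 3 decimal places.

$2.748 per pound

Net carry = r + u − y = 0.0919 + 0.0254 − 0.0000 = 0.1173
F = S·e^((r+u−y)T) = 2.482 · e^(0.1173 × 317/365) = 2.482 · e^0.101874
= 2.482 × 1.107244 = $2.748 per pound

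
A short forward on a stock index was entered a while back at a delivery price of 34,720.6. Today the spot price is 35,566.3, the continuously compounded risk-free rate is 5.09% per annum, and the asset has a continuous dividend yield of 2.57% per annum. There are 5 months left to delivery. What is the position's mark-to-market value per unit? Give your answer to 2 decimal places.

Current fair forward for the remaining 5 months: F = S·e^((r − q)·T), (r − q) = 0.0509 − 0.0257 = 0.0252
F = 35566.3 · e^(0.0252 × 5/12) = 35566.3 × 1.01055532 = 35941.7137
Value of long forward = (F − K)·e^(−rT) = (35941.7137 − 34720.6) · e^(−0.0509·5/12)
= 1221.1137 × 0.97901498 = 1195.49
Short position value = −(long value) = -1195.49

-1195.49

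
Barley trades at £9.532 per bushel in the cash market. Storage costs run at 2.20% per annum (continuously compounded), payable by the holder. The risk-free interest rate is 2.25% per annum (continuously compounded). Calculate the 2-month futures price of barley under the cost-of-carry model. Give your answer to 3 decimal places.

£9.603 per bushel

Net carry = r + u − y = 0.0225 + 0.0220 − 0.0000 = 0.0445
F = S·e^((r+u−y)T) = 9.532 · e^(0.0445 × 2/12) = 9.532 · e^0.007417
= 9.532 × 1.007445 = £9.603 per bushel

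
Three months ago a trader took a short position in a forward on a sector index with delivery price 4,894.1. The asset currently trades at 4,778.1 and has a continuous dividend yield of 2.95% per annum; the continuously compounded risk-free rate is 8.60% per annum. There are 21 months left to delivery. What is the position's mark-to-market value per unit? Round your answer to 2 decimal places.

Current fair forward for the remaining 21 months: F = S·e^((r − q)·T), (r − q) = 0.0860 − 0.0295 = 0.0565
F = 4778.1 · e^(0.0565 × 21/12) = 4778.1 × 1.10392830 = 5274.6798
Value of long forward = (F − K)·e^(−rT) = (5274.6798 − 4894.1) · e^(−0.0860·21/12)
= 380.5798 × 0.86027773 = 327.40
Short position value = −(long value) = -327.40

-327.40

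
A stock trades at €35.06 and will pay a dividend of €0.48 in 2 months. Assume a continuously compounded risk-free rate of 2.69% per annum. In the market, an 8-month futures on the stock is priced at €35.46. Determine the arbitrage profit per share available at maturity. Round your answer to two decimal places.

€0.25 per share

PV(dividends) I = 0.48·e^(−0.0269·2/12) = 0.4779
Fair futures F* = (S − I)·e^(rT) = (35.06 − 0.4779)·e^0.017933 = 34.5821 × 1.018095 = 35.2079
Market €35.46 > fair 35.2079: forward overpriced → cash-and-carry (borrow at r, buy the stock and collect the dividends, short the forward).
Profit at T = |F_mkt − F*| = |35.46 − 35.2079| = €0.25 per share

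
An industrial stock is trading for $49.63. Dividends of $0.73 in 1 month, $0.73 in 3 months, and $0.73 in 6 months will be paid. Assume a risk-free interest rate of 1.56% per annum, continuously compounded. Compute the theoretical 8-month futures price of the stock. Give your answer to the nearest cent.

PV(dividends) I = 0.73·e^(−0.0156·1/12) + 0.73·e^(−0.0156·3/12) + 0.73·e^(−0.0156·6/12)
I = 0.7291 + 0.7272 + 0.7243 = 2.1806
F = (S − I)·e^(rT) = (49.63 − 2.1806) · e^(0.0156·8/12)
= 47.4494 · e^0.010400 = 47.4494 × 1.010454 = $47.95

$47.95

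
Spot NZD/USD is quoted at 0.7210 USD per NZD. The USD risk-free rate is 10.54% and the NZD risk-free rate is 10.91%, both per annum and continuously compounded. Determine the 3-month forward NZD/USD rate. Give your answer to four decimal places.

F = S·e^((r_USD − r_NZD)T) = 0.7210 · e^((0.1054 − 0.1091) × 3/12)
= 0.7210 · e^-0.000925 = 0.7210 × 0.999075
F = 0.7203 USD per NZD

0.7203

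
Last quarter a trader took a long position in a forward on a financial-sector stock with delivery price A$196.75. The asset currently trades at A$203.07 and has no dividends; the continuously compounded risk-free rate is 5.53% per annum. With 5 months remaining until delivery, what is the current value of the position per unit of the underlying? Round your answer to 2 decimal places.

Current fair forward for the remaining 5 months: F = S·e^(r·T), r = 0.0553
F = 203.07 · e^(0.0553 × 5/12) = 203.07 × 1.023309 = 207.8034
Value of long forward = (F − K)·e^(−rT) = (207.8034 − 196.75) · e^(−0.0553·5/12)
= 11.0534 × 0.977222 = 10.80

A$10.80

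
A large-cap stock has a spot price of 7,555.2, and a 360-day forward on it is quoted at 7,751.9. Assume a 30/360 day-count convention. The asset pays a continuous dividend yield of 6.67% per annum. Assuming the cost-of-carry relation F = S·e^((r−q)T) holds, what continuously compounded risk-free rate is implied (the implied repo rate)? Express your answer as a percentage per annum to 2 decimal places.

9.24%

From F = S·e^((r−q)T): (r − q) = ln(F/S)/T
ln(7751.9/7555.2) = ln(1.026035) = 0.025702
(r − q) = 0.025702 / (360/360) = 0.025702
r = ln(F/S)/T + q = 0.025702 + 0.0667 = 0.092402
r = 9.24%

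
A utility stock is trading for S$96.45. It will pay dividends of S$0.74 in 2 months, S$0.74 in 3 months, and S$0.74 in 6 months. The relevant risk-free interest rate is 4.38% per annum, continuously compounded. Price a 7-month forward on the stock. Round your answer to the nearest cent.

PV(dividends) I = 0.74·e^(−0.0438·2/12) + 0.74·e^(−0.0438·3/12) + 0.74·e^(−0.0438·6/12)
I = 0.7346 + 0.7319 + 0.7240 = 2.1905
F = (S − I)·e^(rT) = (96.45 − 2.1905) · e^(0.0438·7/12)
= 94.2595 · e^0.025550 = 94.2595 × 1.025879 = S$96.70

S$96.70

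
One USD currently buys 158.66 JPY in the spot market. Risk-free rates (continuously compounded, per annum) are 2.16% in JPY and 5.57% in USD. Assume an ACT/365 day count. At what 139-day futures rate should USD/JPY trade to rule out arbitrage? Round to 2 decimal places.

156.61

F = S·e^((r_JPY − r_USD)T) = 158.66 · e^((0.0216 − 0.0557) × 139/365)
= 158.66 · e^-0.012986 = 158.66 × 0.987098
F = 156.61 JPY per USD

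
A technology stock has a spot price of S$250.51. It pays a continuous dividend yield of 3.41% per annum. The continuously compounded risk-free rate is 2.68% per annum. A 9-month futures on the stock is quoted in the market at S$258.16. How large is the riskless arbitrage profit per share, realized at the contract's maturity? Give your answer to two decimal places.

S$9.02 per share

Fair futures: F* = S·e^(carry·T), with carry = (r − q) = 0.0268 − 0.0341 = -0.0073
F* = 250.51 · e^(-0.0073 × 9/12) = 250.51 · e^-0.005475 = 250.51 × 0.994540 = S$249.1422
Market S$258.16 > fair S$249.1422: forward overpriced → cash-and-carry (buy spot, short the forward).
At maturity, profit = |F_mkt − F*| = |258.16 − 249.1422| = S$9.02 per share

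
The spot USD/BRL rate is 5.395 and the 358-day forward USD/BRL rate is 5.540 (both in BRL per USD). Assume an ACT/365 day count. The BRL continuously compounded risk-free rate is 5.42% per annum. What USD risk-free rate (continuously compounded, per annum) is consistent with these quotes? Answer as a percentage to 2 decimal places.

F = S·e^((r_BRL − r_USD)T) ⇒ r_USD = r_BRL − ln(F/S)/T
ln(5.540/5.395) = 0.026522; /(358/365) = 0.027041
r_USD = 0.0542 − 0.027041 = 0.027159
r_USD = 2.72%

2.72%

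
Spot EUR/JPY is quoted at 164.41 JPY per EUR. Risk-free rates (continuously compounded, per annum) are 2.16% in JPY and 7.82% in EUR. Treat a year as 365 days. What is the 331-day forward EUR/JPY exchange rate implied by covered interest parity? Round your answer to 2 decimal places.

156.18

F = S·e^((r_JPY − r_EUR)T) = 164.41 · e^((0.0216 − 0.0782) × 331/365)
= 164.41 · e^-0.051328 = 164.41 × 0.949967
F = 156.18 JPY per EUR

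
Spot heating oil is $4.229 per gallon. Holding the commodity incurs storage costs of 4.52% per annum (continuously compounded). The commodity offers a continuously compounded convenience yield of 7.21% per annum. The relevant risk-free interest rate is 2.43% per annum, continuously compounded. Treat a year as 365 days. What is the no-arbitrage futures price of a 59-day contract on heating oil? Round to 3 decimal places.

$4.227 per gallon

Net carry = r + u − y = 0.0243 + 0.0452 − 0.0721 = -0.0026
F = S·e^((r+u−y)T) = 4.229 · e^(-0.0026 × 59/365) = 4.229 · e^-0.000420
= 4.229 × 0.999580 = $4.227 per gallon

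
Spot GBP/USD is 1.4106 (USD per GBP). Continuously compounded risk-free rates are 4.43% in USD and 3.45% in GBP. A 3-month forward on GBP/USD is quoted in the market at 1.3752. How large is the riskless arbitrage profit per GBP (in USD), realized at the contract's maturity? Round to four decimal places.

Fair forward: F* = S·e^(carry·T), with carry = (r_USD − r_GBP) = 0.0443 − 0.0345 = 0.0098
F* = 1.4106 · e^(0.0098 × 3/12) = 1.4106 · e^0.002450 = 1.4106 × 1.002453 = 1.4141
Market 1.3752 < fair 1.4141: forward underpriced → reverse cash-and-carry (short spot, go long the forward).
At maturity, profit = |F_mkt − F*| = |1.3752 − 1.4141| = 0.0389 per GBP (in USD)

0.0389 per GBP (in USD)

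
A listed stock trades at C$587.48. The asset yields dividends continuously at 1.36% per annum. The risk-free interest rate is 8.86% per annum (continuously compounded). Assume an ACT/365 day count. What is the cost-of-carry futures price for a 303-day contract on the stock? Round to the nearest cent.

F = S·e^((r − q)T) = 587.48 · e^((0.0886 − 0.0136) × 303/365)
= 587.48 · e^0.062260 = 587.48 × 1.064239
F = C$625.22

C$625.22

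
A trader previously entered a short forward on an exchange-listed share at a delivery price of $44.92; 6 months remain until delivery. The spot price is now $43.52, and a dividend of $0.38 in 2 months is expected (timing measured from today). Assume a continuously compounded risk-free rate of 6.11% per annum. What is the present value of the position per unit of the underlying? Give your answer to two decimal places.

$0.42

PV(remaining dividends) I = 0.38·e^(−0.0611·2/12) = 0.3761
Current forward F = (S − I)·e^(rT) = (43.52 − 0.3761)·e^(0.0611·6/12) = 43.1439 × 1.031021 = 44.4823
Value (long) = (F − K)·e^(−rT) = (44.4823 − 44.92) × 0.969912 = -0.4245
Short position value = −(long value) = $0.42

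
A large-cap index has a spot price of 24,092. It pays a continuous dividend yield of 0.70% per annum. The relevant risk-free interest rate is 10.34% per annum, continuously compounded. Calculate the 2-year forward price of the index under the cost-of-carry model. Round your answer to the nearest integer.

29,215

F = S·e^((r − q)T) = 24092 · e^((0.1034 − 0.0070) × 2)
= 24092 · e^0.192800 = 24092 × 1.212640
F = 29,215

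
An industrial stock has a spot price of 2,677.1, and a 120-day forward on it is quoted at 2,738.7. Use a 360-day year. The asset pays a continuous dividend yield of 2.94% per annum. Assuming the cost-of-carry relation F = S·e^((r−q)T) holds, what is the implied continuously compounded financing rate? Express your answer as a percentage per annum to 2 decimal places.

From F = S·e^((r−q)T): (r − q) = ln(F/S)/T
ln(2738.7/2677.1) = ln(1.023010) = 0.022749
(r − q) = 0.022749 / (120/360) = 0.068247
r = ln(F/S)/T + q = 0.068247 + 0.0294 = 0.097647
r = 9.76%

9.76%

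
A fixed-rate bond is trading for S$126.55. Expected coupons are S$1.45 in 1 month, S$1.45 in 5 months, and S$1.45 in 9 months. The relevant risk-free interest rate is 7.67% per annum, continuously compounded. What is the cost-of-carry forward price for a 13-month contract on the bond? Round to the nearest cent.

PV(coupons) I = 1.45·e^(−0.0767·1/12) + 1.45·e^(−0.0767·5/12) + 1.45·e^(−0.0767·9/12)
I = 1.4408 + 1.4044 + 1.3689 = 4.2141
F = (S − I)·e^(rT) = (126.55 − 4.2141) · e^(0.0767·13/12)
= 122.3359 · e^0.083092 = 122.3359 × 1.086642 = S$132.94

S$132.94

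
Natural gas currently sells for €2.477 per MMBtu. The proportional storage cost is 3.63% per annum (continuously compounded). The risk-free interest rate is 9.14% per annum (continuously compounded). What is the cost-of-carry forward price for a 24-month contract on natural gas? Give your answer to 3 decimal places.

€3.198 per MMBtu

Net carry = r + u − y = 0.0914 + 0.0363 − 0.0000 = 0.1277
F = S·e^((r+u−y)T) = 2.477 · e^(0.1277 × 24/12) = 2.477 · e^0.255400
= 2.477 × 1.290978 = €3.198 per MMBtu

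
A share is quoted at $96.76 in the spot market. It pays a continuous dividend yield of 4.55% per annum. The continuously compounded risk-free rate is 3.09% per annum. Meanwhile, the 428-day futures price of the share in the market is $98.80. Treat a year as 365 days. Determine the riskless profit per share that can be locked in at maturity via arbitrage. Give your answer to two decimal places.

$3.68 per share

Fair futures: F* = S·e^(carry·T), with carry = (r − q) = 0.0309 − 0.0455 = -0.0146
F* = 96.76 · e^(-0.0146 × 428/365) = 96.76 · e^-0.017120 = 96.76 × 0.983026 = $95.1176
Market $98.80 > fair $95.1176: forward overpriced → cash-and-carry (buy spot, short the forward).
At maturity, profit = |F_mkt − F*| = |98.80 − 95.1176| = $3.68 per share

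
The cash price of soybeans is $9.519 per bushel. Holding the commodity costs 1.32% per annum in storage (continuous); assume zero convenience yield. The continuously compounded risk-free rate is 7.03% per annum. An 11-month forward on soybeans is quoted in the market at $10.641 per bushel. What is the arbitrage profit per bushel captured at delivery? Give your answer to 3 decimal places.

Fair forward: F* = S·e^(carry·T), with carry = (r + u) = 0.0703 + 0.0132 = 0.0835
F* = 9.519 · e^(0.0835 × 11/12) = 9.519 · e^0.076542 = 9.519 × 1.079548 = $10.2762
Market $10.641 > fair $10.2762: forward overpriced → cash-and-carry (buy spot, short the forward).
At maturity, profit = |F_mkt − F*| = |10.641 − 10.2762| = $0.365 per bushel

$0.365 per bushel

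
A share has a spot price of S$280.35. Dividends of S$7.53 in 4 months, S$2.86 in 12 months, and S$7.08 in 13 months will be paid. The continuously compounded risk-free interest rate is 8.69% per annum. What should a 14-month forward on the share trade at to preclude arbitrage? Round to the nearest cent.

S$292.13

PV(dividends) I = 7.53·e^(−0.0869·4/12) + 2.86·e^(−0.0869·12/12) + 7.08·e^(−0.0869·13/12)
I = 7.3150 + 2.6220 + 6.4439 = 16.3809
F = (S − I)·e^(rT) = (280.35 − 16.3809) · e^(0.0869·14/12)
= 263.9691 · e^0.101383 = 263.9691 × 1.106700 = S$292.13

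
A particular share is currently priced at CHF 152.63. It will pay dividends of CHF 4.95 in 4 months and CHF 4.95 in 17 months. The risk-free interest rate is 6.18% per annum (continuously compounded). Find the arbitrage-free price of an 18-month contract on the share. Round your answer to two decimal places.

PV(dividends) I = 4.95·e^(−0.0618·4/12) + 4.95·e^(−0.0618·17/12)
I = 4.8491 + 4.5351 = 9.3842
F = (S − I)·e^(rT) = (152.63 − 9.3842) · e^(0.0618·18/12)
= 143.2458 · e^0.092700 = 143.2458 × 1.097133 = CHF 157.16

CHF 157.16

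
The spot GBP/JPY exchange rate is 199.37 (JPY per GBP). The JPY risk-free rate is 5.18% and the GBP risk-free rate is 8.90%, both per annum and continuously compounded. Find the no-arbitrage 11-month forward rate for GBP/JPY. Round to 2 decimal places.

F = S·e^((r_JPY − r_GBP)T) = 199.37 · e^((0.0518 − 0.0890) × 11/12)
= 199.37 · e^-0.034100 = 199.37 × 0.966475
F = 192.69 JPY per GBP

192.69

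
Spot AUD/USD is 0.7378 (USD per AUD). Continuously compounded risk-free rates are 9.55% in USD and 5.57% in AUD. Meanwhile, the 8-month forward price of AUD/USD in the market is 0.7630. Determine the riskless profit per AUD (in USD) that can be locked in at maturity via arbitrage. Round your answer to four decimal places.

0.0054 per AUD (in USD)

Fair forward: F* = S·e^(carry·T), with carry = (r_USD − r_AUD) = 0.0955 − 0.0557 = 0.0398
F* = 0.7378 · e^(0.0398 × 8/12) = 0.7378 · e^0.026533 = 0.7378 × 1.026888 = 0.7576
Market 0.7630 > fair 0.7576: forward overpriced → cash-and-carry (buy spot, short the forward).
At maturity, profit = |F_mkt − F*| = |0.7630 − 0.7576| = 0.0054 per AUD (in USD)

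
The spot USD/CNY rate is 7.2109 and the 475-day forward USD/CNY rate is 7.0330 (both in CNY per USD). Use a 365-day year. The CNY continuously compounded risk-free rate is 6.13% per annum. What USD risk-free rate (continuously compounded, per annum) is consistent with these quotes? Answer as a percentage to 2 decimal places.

F = S·e^((r_CNY − r_USD)T) ⇒ r_USD = r_CNY − ln(F/S)/T
ln(7.0330/7.2109) = -0.024980; /(475/365) = -0.019195
r_USD = 0.0613 + 0.019195 = 0.080495
r_USD = 8.05%

8.05%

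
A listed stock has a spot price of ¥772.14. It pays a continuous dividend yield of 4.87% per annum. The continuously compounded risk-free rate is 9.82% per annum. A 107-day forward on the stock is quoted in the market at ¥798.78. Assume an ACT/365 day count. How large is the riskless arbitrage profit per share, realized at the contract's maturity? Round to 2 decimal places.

¥15.35 per share

Fair forward: F* = S·e^(carry·T), with carry = (r − q) = 0.0982 − 0.0487 = 0.0495
F* = 772.14 · e^(0.0495 × 107/365) = 772.14 · e^0.014511 = 772.14 × 1.014617 = ¥783.4264
Market ¥798.78 > fair ¥783.4264: forward overpriced → cash-and-carry (buy spot, short the forward).
At maturity, profit = |F_mkt − F*| = |798.78 − 783.4264| = ¥15.35 per share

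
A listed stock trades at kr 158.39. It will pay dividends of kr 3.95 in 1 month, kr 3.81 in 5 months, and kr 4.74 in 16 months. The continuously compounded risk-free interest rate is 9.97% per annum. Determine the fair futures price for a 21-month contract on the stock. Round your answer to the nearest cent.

PV(dividends) I = 3.95·e^(−0.0997·1/12) + 3.81·e^(−0.0997·5/12) + 4.74·e^(−0.0997·16/12)
I = 3.9173 + 3.6550 + 4.1500 = 11.7223
F = (S − I)·e^(rT) = (158.39 − 11.7223) · e^(0.0997·21/12)
= 146.6677 · e^0.174475 = 146.6677 × 1.190621 = kr 174.63

kr 174.63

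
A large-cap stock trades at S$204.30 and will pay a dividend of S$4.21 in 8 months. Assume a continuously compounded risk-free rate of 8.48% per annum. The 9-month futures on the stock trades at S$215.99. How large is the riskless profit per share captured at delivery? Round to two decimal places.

PV(dividends) I = 4.21·e^(−0.0848·8/12) = 3.9786
Fair futures F* = (S − I)·e^(rT) = (204.30 − 3.9786)·e^0.063600 = 200.3214 × 1.065666 = 213.4757
Market S$215.99 > fair 213.4757: forward overpriced → cash-and-carry (borrow at r, buy the stock and collect the dividends, short the forward).
Profit at T = |F_mkt − F*| = |215.99 − 213.4757| = S$2.51 per share

S$2.51 per share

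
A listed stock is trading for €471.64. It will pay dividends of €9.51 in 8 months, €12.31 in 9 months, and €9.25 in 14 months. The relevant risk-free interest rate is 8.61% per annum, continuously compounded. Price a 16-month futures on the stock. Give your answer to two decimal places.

€496.61

PV(dividends) I = 9.51·e^(−0.0861·8/12) + 12.31·e^(−0.0861·9/12) + 9.25·e^(−0.0861·14/12)
I = 8.9795 + 11.5402 + 8.3660 = 28.8857
F = (S − I)·e^(rT) = (471.64 − 28.8857) · e^(0.0861·16/12)
= 442.7543 · e^0.114800 = 442.7543 × 1.121649 = €496.61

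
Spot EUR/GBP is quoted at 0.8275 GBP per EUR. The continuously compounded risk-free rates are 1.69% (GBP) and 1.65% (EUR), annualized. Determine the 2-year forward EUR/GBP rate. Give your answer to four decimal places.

F = S·e^((r_GBP − r_EUR)T) = 0.8275 · e^((0.0169 − 0.0165) × 2)
= 0.8275 · e^0.000800 = 0.8275 × 1.000800
F = 0.8282 GBP per EUR

0.8282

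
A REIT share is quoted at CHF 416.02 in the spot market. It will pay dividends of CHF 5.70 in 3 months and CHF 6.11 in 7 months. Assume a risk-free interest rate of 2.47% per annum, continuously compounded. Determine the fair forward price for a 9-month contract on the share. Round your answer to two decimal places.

PV(dividends) I = 5.70·e^(−0.0247·3/12) + 6.11·e^(−0.0247·7/12)
I = 5.6649 + 6.0226 = 11.6875
F = (S − I)·e^(rT) = (416.02 − 11.6875) · e^(0.0247·9/12)
= 404.3325 · e^0.018525 = 404.3325 × 1.018698 = CHF 411.89

CHF 411.89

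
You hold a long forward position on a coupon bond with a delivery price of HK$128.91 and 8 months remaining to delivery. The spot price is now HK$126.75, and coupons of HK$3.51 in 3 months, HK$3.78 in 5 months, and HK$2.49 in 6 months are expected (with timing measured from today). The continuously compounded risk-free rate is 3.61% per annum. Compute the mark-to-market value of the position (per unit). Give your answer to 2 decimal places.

-HK$8.74

PV(remaining coupons) I = 3.51·e^(−0.0361·3/12) + 3.78·e^(−0.0361·5/12) + 2.49·e^(−0.0361·6/12) = 9.6475
Current forward F = (S − I)·e^(rT) = (126.75 − 9.6475)·e^(0.0361·8/12) = 117.1025 × 1.024359 = 119.9550
Value (long) = (F − K)·e^(−rT) = (119.9550 − 128.91) × 0.976221 = -8.7421
Value = -HK$8.74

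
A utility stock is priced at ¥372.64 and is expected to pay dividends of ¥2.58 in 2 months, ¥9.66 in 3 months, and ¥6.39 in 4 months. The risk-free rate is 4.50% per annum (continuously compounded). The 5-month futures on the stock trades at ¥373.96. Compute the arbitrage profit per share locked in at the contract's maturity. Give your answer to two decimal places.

¥13.02 per share

PV(dividends) I = 2.58·e^(−0.0450·2/12) + 9.66·e^(−0.0450·3/12) + 6.39·e^(−0.0450·4/12) = 18.4075
Fair futures F* = (S − I)·e^(rT) = (372.64 − 18.4075)·e^0.018750 = 354.2325 × 1.018927 = 360.9371
Market ¥373.96 > fair 360.9371: forward overpriced → cash-and-carry (borrow at r, buy the stock and collect the dividends, short the forward).
Profit at T = |F_mkt − F*| = |373.96 − 360.9371| = ¥13.02 per share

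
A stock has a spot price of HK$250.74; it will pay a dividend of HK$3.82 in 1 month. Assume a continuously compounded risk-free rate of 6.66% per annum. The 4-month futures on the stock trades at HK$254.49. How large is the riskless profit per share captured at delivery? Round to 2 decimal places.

HK$2.01 per share

PV(dividends) I = 3.82·e^(−0.0666·1/12) = 3.7989
Fair futures F* = (S − I)·e^(rT) = (250.74 − 3.7989)·e^0.022200 = 246.9411 × 1.022448 = 252.4844
Market HK$254.49 > fair 252.4844: forward overpriced → cash-and-carry (borrow at r, buy the stock and collect the dividends, short the forward).
Profit at T = |F_mkt − F*| = |254.49 − 252.4844| = HK$2.01 per share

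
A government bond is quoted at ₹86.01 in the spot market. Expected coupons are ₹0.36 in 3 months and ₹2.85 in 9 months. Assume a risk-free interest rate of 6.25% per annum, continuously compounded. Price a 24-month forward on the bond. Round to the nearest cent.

₹93.98

PV(coupons) I = 0.36·e^(−0.0625·3/12) + 2.85·e^(−0.0625·9/12)
I = 0.3544 + 2.7195 = 3.0739
F = (S − I)·e^(rT) = (86.01 − 3.0739) · e^(0.0625·24/12)
= 82.9361 · e^0.125000 = 82.9361 × 1.133148 = ₹93.98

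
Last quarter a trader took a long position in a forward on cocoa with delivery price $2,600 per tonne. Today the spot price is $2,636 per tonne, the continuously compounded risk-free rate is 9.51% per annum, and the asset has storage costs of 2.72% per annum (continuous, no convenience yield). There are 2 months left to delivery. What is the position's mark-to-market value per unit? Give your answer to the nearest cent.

Current fair forward for the remaining 2 months: F = S·e^((r + u)·T), (r + u) = 0.0951 + 0.0272 = 0.1223
F = 2636 · e^(0.1223 × 2/12) = 2636 × 1.02059249 = 2690.2818
Value of long forward = (F − K)·e^(−rT) = (2690.2818 − 2600) · e^(−0.0951·2/12)
= 90.2818 × 0.98427495 = 88.86

$88.86 per tonne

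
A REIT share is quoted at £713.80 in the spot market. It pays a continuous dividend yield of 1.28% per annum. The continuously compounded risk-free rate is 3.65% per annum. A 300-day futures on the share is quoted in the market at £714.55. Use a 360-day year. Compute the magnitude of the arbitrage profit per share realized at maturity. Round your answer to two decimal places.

£13.49 per share

Fair futures: F* = S·e^(carry·T), with carry = (r − q) = 0.0365 − 0.0128 = 0.0237
F* = 713.80 · e^(0.0237 × 300/360) = 713.80 · e^0.019750 = 713.80 × 1.019946 = £728.0375
Market £714.55 < fair £728.0375: forward underpriced → reverse cash-and-carry (short spot, go long the forward).
At maturity, profit = |F_mkt − F*| = |714.55 − 728.0375| = £13.49 per share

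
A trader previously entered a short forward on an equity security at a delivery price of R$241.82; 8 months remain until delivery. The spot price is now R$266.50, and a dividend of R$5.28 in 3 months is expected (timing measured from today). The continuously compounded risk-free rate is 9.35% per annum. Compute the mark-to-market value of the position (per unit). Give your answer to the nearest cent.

PV(remaining dividends) I = 5.28·e^(−0.0935·3/12) = 5.1580
Current forward F = (S − I)·e^(rT) = (266.50 − 5.1580)·e^(0.0935·8/12) = 261.3420 × 1.064317 = 278.1507
Value (long) = (F − K)·e^(−rT) = (278.1507 − 241.82) × 0.939570 = 34.1352
Short position value = −(long value) = -R$34.14

-R$34.14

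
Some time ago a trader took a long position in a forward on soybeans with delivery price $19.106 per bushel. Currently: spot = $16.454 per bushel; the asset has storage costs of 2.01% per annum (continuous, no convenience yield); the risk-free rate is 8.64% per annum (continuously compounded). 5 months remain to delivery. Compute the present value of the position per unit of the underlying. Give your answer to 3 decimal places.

-$1.838 per bushel

Current fair forward for the remaining 5 months: F = S·e^((r + u)·T), (r + u) = 0.0864 + 0.0201 = 0.1065
F = 16.454 · e^(0.1065 × 5/12) = 16.454 × 1.045374 = 17.2006
Value of long forward = (F − K)·e^(−rT) = (17.2006 − 19.106) · e^(−0.0864·5/12)
= -1.9054 × 0.964640 = -1.838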